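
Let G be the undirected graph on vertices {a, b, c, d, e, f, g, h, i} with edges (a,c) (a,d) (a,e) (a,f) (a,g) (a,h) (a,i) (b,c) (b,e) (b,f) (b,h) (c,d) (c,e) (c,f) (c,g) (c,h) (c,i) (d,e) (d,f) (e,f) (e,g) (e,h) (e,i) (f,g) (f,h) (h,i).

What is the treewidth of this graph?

A width-4 tree decomposition is:
Bags: B1 = {a, c, e, f, h}  B2 = {b, c, e, f, h}  B3 = {a, c, e, f, g}  B4 = {a, c, e, h, i}  B5 = {a, c, d, e, f}
Tree: B1–B2, B1–B3, B1–B4, B1–B5
Every bag has size at most 5, so the width is 5 − 1 = 4 and tw(G) ≤ 4. For the lower bound, the 5 vertices {a, c, d, e, f} are pairwise adjacent, and any tree decomposition puts a clique entirely inside one bag — forcing width ≥ 4. The upper and lower bounds meet at 4, so that is the treewidth.

4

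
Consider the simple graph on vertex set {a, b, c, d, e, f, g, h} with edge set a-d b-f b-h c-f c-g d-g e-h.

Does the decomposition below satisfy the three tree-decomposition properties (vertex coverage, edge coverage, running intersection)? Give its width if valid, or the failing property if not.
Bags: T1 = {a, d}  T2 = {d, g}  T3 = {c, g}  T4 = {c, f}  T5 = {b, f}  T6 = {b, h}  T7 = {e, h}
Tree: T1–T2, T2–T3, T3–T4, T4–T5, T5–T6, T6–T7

Yes; width 1.

Vertex coverage: the bags together contain {a, b, c, d, e, f, g, h}, the full vertex set. Edge coverage: each edge of G has both endpoints in at least one bag. Running intersection: for every vertex, the bags containing it form a connected subtree. All three properties hold, so this is a valid tree decomposition of width max|bag| − 1 = 1, and hence tw(G) ≤ 1.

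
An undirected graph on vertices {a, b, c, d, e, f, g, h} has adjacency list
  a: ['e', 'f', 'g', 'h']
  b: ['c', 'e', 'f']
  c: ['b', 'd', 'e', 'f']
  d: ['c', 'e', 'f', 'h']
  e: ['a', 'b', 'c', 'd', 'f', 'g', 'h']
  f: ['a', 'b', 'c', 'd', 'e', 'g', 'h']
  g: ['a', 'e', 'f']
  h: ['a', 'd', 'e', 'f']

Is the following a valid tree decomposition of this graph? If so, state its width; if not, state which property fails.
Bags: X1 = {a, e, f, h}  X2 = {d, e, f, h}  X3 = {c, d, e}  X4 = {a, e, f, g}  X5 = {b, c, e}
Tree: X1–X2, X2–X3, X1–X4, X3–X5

A tree decomposition must satisfy three properties: every vertex lies in some bag; for every edge, both endpoints lie together in some bag; and for every vertex, the bags containing it form a connected subtree. Here edge (f,c) lies in no bag, so the decomposition is invalid.

No — edge (f,c) lies in no bag.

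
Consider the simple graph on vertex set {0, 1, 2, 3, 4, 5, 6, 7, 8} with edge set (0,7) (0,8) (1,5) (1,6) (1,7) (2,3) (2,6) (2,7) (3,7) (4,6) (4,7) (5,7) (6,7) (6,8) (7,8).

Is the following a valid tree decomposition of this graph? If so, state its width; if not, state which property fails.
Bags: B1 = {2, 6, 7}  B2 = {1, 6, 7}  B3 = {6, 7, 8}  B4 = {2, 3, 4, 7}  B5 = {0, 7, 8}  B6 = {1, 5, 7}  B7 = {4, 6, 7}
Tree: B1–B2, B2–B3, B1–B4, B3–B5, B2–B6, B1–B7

A tree decomposition must satisfy three properties: every vertex lies in some bag; for every edge, both endpoints lie together in some bag; and for every vertex, the bags containing it form a connected subtree. Here bags containing vertex 4 are not connected in the tree, so the decomposition is invalid.

No — bags containing vertex 4 are not connected in the tree.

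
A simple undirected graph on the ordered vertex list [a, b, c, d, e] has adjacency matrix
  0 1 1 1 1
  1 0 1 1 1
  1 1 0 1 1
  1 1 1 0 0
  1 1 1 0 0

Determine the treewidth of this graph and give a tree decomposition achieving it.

Treewidth 3.
Bags: B1 = {a, b, c, d}  B2 = {a, b, c, e}
Tree: B1–B2

Each bag holds 4 vertices, so the decomposition has width 3, which upper-bounds the treewidth. For the lower bound, the 4 vertices {a, b, c, d} are pairwise adjacent, and any tree decomposition puts a clique entirely inside one bag — forcing width ≥ 3. Hence tw(G) = 3 exactly.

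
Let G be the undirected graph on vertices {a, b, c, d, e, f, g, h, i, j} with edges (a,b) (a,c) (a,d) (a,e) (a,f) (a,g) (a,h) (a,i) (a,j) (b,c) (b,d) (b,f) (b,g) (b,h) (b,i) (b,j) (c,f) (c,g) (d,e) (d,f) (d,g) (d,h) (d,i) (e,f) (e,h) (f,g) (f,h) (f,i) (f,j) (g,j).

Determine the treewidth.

A width-4 tree decomposition is:
Bags: B1 = {a, b, d, f, g}  B2 = {a, b, d, f, h}  B3 = {a, b, f, g, j}  B4 = {a, d, e, f, h}  B5 = {a, b, c, f, g}  B6 = {a, b, d, f, i}
Tree: B1–B2, B1–B3, B2–B4, B1–B5, B2–B6
Each bag holds 5 vertices, so the decomposition has width 4, which upper-bounds the treewidth. For the lower bound, the 5 vertices {a, d, e, f, h} are pairwise adjacent, and any tree decomposition puts a clique entirely inside one bag — forcing width ≥ 4. Therefore the treewidth is 4.

4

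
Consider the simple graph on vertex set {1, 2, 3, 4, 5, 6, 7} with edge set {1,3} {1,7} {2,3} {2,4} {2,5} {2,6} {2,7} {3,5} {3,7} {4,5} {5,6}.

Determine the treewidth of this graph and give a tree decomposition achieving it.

Treewidth 2.
Bags: B1 = {2, 3, 5}  B2 = {2, 3, 7}  B3 = {1, 3, 7}  B4 = {2, 4, 5}  B5 = {2, 5, 6}
Tree: B1–B2, B2–B3, B1–B4, B1–B5

The largest bag has 3 vertices, giving width 2; this decomposition certifies tw(G) ≤ 2. Conversely, {1, 3, 7} is a clique of size 3, and the vertices of any clique must share a bag in every tree decomposition; so some bag has ≥ 3 vertices and tw(G) ≥ 2. The upper and lower bounds meet at 2, so that is the treewidth.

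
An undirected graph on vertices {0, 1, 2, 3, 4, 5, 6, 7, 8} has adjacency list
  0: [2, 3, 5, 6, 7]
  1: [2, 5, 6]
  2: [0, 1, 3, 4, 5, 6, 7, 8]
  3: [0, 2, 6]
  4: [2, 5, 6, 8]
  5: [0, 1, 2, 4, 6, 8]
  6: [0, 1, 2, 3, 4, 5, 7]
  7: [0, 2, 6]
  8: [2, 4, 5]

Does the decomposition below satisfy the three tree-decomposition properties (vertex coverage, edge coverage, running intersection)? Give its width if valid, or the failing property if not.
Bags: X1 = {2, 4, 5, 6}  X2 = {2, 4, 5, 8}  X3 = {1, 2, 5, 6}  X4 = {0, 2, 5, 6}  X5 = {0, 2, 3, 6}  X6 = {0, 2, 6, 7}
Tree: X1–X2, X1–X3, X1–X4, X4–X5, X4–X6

Yes; width 3.

Vertex coverage: the bags together contain {0, 1, 2, 3, 4, 5, 6, 7, 8}, the full vertex set. Edge coverage: each edge of G has both endpoints in at least one bag. Running intersection: for every vertex, the bags containing it form a connected subtree. All three properties hold, so this is a valid tree decomposition of width max|bag| − 1 = 3, and hence tw(G) ≤ 3.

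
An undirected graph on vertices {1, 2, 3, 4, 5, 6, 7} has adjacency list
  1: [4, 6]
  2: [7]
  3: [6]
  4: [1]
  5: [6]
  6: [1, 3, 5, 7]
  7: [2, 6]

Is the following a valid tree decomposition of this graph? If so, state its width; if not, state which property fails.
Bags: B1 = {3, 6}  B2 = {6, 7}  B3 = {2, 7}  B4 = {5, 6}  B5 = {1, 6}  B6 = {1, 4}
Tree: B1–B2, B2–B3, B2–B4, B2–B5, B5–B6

Vertex coverage: the bags together contain {1, 2, 3, 4, 5, 6, 7}, the full vertex set. Edge coverage: each edge of G has both endpoints in at least one bag. Running intersection: for every vertex, the bags containing it form a connected subtree. All three properties hold, so this is a valid tree decomposition of width max|bag| − 1 = 1, and hence tw(G) ≤ 1.

Yes; width 1.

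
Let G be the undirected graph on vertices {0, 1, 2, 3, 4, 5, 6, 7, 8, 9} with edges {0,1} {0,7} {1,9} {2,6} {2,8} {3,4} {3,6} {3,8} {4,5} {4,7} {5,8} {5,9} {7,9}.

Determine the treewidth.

2

A width-2 tree decomposition is:
Bags: B1 = {2, 6, 8}  B2 = {3, 6, 8}  B3 = {3, 5, 8}  B4 = {3, 4, 5}  B5 = {4, 5, 9}  B6 = {4, 7, 9}  B7 = {1, 7, 9}  B8 = {0, 1, 7}
Tree: B1–B2, B2–B3, B3–B4, B4–B5, B5–B6, B6–B7, B7–B8
Every bag has size at most 3, so the width is 3 − 1 = 2 and tw(G) ≤ 2. Since 2–6–3–8–2 is a cycle in G, G is not acyclic. Forests are exactly the graphs of treewidth ≤ 1, so tw(G) ≥ 2. The upper and lower bounds meet at 2, so that is the treewidth.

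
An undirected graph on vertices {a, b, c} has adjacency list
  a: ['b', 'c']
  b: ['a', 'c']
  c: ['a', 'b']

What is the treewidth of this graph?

A width-2 tree decomposition is:
Bags: B1 = {a, b, c}
Tree: (single bag)
With just one bag of size 3, the width is 3 − 1 = 2, so tw(G) ≤ 2. Conversely, {a, b, c} is a clique of size 3, and the vertices of any clique must share a bag in every tree decomposition; so some bag has ≥ 3 vertices and tw(G) ≥ 2. Hence tw(G) = 2 exactly.

2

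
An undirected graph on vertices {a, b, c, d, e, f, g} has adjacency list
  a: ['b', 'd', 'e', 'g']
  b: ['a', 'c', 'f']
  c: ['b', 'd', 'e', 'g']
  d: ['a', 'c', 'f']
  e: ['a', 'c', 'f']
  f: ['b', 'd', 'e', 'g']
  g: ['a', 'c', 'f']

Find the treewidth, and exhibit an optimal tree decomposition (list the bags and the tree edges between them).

Treewidth 3.
Bags: B1 = {a, c, e, f}  B2 = {a, c, f, g}  B3 = {a, c, d, f}  B4 = {a, b, c, f}
Tree: B1–B2, B2–B3, B3–B4

Each bag holds 4 vertices, so the decomposition has width 3, which upper-bounds the treewidth. For the lower bound: the 4 vertex sets {e,f}, {c,g}, {a}, {d} are disjoint, each induces a connected subgraph, and every pair is joined by at least one edge of G. Contracting each set to a single vertex therefore yields K_{4} as a minor, and since treewidth is minor-monotone, tw(G) ≥ tw(K_{4}) = 3. Hence tw(G) = 3 exactly.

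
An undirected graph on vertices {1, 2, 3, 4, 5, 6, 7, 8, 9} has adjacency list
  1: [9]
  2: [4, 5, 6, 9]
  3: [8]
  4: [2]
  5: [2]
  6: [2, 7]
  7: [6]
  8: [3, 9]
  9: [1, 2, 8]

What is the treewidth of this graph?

A width-1 tree decomposition is:
Bags: B1 = {2, 9}  B2 = {1, 9}  B3 = {2, 6}  B4 = {6, 7}  B5 = {2, 5}  B6 = {8, 9}  B7 = {2, 4}  B8 = {3, 8}
Tree: B1–B2, B1–B3, B3–B4, B3–B5, B2–B6, B3–B7, B6–B8
Each bag holds 2 vertices, so the decomposition has width 1, which upper-bounds the treewidth. Since G has at least one edge (e.g. 2–9), it is not an edgeless graph, so tw(G) ≥ 1. Combining the bounds, tw(G) = 1.

1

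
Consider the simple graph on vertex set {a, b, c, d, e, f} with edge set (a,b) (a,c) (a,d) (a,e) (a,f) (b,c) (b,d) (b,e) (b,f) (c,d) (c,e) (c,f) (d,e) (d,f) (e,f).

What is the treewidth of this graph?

A width-5 tree decomposition is:
Bags: B1 = {a, b, c, d, e, f}
Tree: (single bag)
With just one bag of size 6, the width is 6 − 1 = 5, so tw(G) ≤ 5. For the lower bound, the 6 vertices {a, b, c, d, e, f} are pairwise adjacent, and any tree decomposition puts a clique entirely inside one bag — forcing width ≥ 5. The upper and lower bounds meet at 5, so that is the treewidth.

5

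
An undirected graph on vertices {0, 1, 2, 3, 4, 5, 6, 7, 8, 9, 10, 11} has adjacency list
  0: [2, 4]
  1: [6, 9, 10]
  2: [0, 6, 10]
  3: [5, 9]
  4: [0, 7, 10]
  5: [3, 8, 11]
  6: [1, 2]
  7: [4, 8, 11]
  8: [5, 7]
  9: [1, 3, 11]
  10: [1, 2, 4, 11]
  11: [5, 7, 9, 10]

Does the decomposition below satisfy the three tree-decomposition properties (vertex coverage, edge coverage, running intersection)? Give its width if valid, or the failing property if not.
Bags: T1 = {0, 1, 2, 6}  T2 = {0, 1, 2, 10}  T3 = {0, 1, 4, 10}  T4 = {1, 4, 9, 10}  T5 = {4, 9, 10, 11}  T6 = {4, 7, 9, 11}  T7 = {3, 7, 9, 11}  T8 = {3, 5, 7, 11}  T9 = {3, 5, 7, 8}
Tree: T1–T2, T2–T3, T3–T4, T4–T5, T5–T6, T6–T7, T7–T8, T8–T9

Checking the three conditions: (i) the bags cover all of {0, 1, 2, 3, 4, 5, 6, 7, 8, 9, 10, 11}; (ii) for each edge, some bag contains both endpoints; (iii) the bags containing any fixed vertex form a subtree. All hold, so the decomposition is valid with width 4 − 1 = 3.

Yes; width 3.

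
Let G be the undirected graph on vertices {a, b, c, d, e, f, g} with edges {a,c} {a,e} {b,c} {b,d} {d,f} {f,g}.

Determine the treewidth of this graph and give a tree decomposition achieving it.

Each bag holds 2 vertices, so the decomposition has width 1, which upper-bounds the treewidth. G has an edge, so its treewidth is at least 1. Combining the bounds, tw(G) = 1.

Treewidth 1.
One optimal decomposition is:
Bags: B1 = {f, g}  B2 = {d, f}  B3 = {b, d}  B4 = {b, c}  B5 = {a, c}  B6 = {a, e}
Tree: B1–B2, B2–B3, B3–B4, B4–B5, B5–B6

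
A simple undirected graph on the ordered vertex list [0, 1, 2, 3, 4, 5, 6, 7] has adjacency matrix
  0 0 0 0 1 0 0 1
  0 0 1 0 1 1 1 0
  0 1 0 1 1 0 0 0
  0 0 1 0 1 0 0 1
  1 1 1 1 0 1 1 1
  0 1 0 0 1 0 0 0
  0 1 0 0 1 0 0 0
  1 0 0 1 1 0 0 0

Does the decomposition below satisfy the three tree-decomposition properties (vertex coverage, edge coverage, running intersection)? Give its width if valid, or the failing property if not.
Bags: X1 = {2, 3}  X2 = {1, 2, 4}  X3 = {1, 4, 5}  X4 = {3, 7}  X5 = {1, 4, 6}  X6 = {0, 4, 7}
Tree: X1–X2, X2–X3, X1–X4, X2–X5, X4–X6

A tree decomposition must satisfy three properties: every vertex lies in some bag; for every edge, both endpoints lie together in some bag; and for every vertex, the bags containing it form a connected subtree. Here edge (4,3) lies in no bag, so the decomposition is invalid.

No — edge (4,3) lies in no bag.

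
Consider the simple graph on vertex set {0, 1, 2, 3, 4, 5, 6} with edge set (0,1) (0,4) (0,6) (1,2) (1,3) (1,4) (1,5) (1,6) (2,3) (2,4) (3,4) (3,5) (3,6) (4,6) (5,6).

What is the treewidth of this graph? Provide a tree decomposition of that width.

Treewidth 3.
One such decomposition:
Bags: B1 = {1, 3, 4, 6}  B2 = {1, 3, 5, 6}  B3 = {1, 2, 3, 4}  B4 = {0, 1, 4, 6}
Tree: B1–B2, B1–B3, B1–B4

The largest bag has 4 vertices, giving width 3; this decomposition certifies tw(G) ≤ 3. Conversely, {0, 1, 4, 6} is a clique of size 4, and the vertices of any clique must share a bag in every tree decomposition; so some bag has ≥ 4 vertices and tw(G) ≥ 3. Combining the bounds, tw(G) = 3.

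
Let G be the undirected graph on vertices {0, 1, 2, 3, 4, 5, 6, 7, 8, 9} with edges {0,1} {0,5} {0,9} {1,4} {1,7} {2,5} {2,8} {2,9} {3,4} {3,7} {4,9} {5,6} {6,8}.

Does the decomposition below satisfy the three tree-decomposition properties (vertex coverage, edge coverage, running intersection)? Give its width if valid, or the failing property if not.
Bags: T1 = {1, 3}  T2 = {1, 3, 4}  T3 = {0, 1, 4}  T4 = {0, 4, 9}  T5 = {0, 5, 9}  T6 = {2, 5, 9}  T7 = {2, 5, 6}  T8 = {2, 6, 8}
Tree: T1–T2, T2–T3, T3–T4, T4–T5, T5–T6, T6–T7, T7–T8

A tree decomposition must satisfy three properties: every vertex lies in some bag; for every edge, both endpoints lie together in some bag; and for every vertex, the bags containing it form a connected subtree. Here vertex 7 appears in no bag, so the decomposition is invalid.

No — vertex 7 appears in no bag.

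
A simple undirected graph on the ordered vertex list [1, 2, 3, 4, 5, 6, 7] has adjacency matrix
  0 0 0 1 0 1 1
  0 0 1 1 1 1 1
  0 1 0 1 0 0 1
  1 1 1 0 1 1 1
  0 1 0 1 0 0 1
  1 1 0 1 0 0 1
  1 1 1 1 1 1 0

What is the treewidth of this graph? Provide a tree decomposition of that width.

Treewidth 3.
One such decomposition:
Bags: B1 = {1, 4, 6, 7}  B2 = {2, 4, 6, 7}  B3 = {2, 4, 5, 7}  B4 = {2, 3, 4, 7}
Tree: B1–B2, B2–B3, B2–B4

Each bag holds 4 vertices, so the decomposition has width 3, which upper-bounds the treewidth. On the other hand G contains the 4-clique {1, 4, 6, 7}. A clique must lie in a single bag of any decomposition, so no decomposition can have width below 3. The upper and lower bounds meet at 3, so that is the treewidth.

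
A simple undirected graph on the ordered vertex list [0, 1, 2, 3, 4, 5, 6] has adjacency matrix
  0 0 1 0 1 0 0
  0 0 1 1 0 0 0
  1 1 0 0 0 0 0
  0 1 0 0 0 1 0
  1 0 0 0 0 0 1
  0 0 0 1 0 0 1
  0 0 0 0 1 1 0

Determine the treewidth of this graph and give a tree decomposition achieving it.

Treewidth 2.
Bags: B1 = {0, 4, 6}  B2 = {0, 5, 6}  B3 = {0, 3, 5}  B4 = {0, 1, 3}  B5 = {0, 1, 2}
Tree: B1–B2, B2–B3, B3–B4, B4–B5

Every bag has size at most 3, so the width is 3 − 1 = 2 and tw(G) ≤ 2. For the lower bound, G contains the cycle 0–4–6–5–3–1–2–0, so G is not a forest; only forests have treewidth ≤ 1, hence tw(G) ≥ 2. Therefore the treewidth is 2.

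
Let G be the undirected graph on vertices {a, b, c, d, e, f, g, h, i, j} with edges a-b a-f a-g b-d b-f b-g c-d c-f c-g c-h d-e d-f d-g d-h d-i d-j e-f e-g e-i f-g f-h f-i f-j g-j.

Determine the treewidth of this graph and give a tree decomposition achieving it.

Every bag has size at most 4, so the width is 4 − 1 = 3 and tw(G) ≤ 3. On the other hand G contains the 4-clique {d, f, g, j}. A clique must lie in a single bag of any decomposition, so no decomposition can have width below 3. The upper and lower bounds meet at 3, so that is the treewidth.

Treewidth 3.
One such decomposition:
Bags: B1 = {b, d, f, g}  B2 = {c, d, f, g}  B3 = {a, b, f, g}  B4 = {d, e, f, g}  B5 = {d, f, g, j}  B6 = {c, d, f, h}  B7 = {d, e, f, i}
Tree: B1–B2, B1–B3, B2–B4, B2–B5, B2–B6, B4–B7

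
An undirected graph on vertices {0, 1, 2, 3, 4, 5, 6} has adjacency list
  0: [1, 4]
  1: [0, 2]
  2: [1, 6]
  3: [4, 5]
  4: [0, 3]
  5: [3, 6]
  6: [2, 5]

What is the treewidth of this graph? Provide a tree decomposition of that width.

Each bag holds 3 vertices, so the decomposition has width 2, which upper-bounds the treewidth. The edges 3–5–6–2–1–0–4–3 form a cycle, so G is not a tree and its treewidth is at least 2. Hence tw(G) = 2 exactly.

Treewidth 2.
One optimal decomposition is:
Bags: B1 = {3, 5, 6}  B2 = {2, 3, 6}  B3 = {1, 2, 3}  B4 = {0, 1, 3}  B5 = {0, 3, 4}
Tree: B1–B2, B2–B3, B3–B4, B4–B5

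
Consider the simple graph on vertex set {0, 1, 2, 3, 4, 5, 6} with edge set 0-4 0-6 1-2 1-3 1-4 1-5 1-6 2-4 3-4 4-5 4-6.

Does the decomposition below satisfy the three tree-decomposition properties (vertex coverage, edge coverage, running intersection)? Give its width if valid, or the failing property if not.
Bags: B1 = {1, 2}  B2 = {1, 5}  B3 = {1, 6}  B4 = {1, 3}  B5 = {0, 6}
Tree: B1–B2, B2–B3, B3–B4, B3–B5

No — vertex 4 appears in no bag.

A tree decomposition must satisfy three properties: every vertex lies in some bag; for every edge, both endpoints lie together in some bag; and for every vertex, the bags containing it form a connected subtree. Here vertex 4 appears in no bag, so the decomposition is invalid.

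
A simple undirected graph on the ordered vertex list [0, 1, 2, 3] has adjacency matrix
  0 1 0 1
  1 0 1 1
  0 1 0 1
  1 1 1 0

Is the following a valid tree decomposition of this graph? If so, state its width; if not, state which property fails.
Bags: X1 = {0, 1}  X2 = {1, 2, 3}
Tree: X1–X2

No — edge (3,0) lies in no bag.

A tree decomposition must satisfy three properties: every vertex lies in some bag; for every edge, both endpoints lie together in some bag; and for every vertex, the bags containing it form a connected subtree. Here edge (3,0) lies in no bag, so the decomposition is invalid.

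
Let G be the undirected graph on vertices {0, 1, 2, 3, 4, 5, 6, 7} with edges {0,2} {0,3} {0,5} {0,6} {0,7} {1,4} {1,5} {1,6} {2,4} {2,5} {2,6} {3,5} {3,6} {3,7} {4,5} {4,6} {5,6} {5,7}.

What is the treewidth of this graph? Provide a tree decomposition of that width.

Treewidth 3.
One optimal decomposition is:
Bags: B1 = {2, 4, 5, 6}  B2 = {0, 2, 5, 6}  B3 = {0, 3, 5, 6}  B4 = {0, 3, 5, 7}  B5 = {1, 4, 5, 6}
Tree: B1–B2, B2–B3, B3–B4, B1–B5

The largest bag has 4 vertices, giving width 3; this decomposition certifies tw(G) ≤ 3. Conversely, {0, 2, 5, 6} is a clique of size 4, and the vertices of any clique must share a bag in every tree decomposition; so some bag has ≥ 4 vertices and tw(G) ≥ 3. Hence tw(G) = 3 exactly.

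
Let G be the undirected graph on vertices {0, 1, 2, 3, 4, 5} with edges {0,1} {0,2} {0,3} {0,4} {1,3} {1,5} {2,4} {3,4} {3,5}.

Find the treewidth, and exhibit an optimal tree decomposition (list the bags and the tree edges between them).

The largest bag has 3 vertices, giving width 2; this decomposition certifies tw(G) ≤ 2. On the other hand G contains the 3-clique {0, 2, 4}. A clique must lie in a single bag of any decomposition, so no decomposition can have width below 2. Therefore the treewidth is 2.

Treewidth 2.
One such decomposition:
Bags: B1 = {1, 3, 5}  B2 = {0, 1, 3}  B3 = {0, 3, 4}  B4 = {0, 2, 4}
Tree: B1–B2, B2–B3, B3–B4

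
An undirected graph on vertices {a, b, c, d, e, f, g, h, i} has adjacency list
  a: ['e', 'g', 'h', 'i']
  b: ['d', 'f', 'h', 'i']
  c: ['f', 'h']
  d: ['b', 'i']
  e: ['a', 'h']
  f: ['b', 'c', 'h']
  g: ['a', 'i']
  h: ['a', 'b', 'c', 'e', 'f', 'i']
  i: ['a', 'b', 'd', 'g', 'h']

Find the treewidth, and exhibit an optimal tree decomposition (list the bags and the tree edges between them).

Treewidth 2.
One optimal decomposition is:
Bags: B1 = {b, h, i}  B2 = {b, f, h}  B3 = {a, h, i}  B4 = {c, f, h}  B5 = {a, e, h}  B6 = {b, d, i}  B7 = {a, g, i}
Tree: B1–B2, B1–B3, B2–B4, B3–B5, B1–B6, B3–B7

The largest bag has 3 vertices, giving width 2; this decomposition certifies tw(G) ≤ 2. Conversely, {b, d, i} is a clique of size 3, and the vertices of any clique must share a bag in every tree decomposition; so some bag has ≥ 3 vertices and tw(G) ≥ 2. Therefore the treewidth is 2.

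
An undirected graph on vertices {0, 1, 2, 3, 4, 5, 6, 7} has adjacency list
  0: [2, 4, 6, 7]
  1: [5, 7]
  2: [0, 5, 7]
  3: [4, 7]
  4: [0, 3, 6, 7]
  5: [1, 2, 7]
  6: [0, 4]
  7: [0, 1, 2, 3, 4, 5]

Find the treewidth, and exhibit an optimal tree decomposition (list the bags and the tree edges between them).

The largest bag has 3 vertices, giving width 2; this decomposition certifies tw(G) ≤ 2. For the lower bound, the 3 vertices {0, 4, 6} are pairwise adjacent, and any tree decomposition puts a clique entirely inside one bag — forcing width ≥ 2. Combining the bounds, tw(G) = 2.

Treewidth 2.
One such decomposition:
Bags: B1 = {0, 4, 7}  B2 = {0, 2, 7}  B3 = {2, 5, 7}  B4 = {1, 5, 7}  B5 = {3, 4, 7}  B6 = {0, 4, 6}
Tree: B1–B2, B2–B3, B3–B4, B1–B5, B1–B6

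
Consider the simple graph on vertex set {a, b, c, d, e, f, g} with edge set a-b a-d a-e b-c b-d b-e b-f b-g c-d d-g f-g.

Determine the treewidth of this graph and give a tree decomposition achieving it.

Treewidth 2.
One such decomposition:
Bags: B1 = {b, d, g}  B2 = {b, c, d}  B3 = {a, b, d}  B4 = {b, f, g}  B5 = {a, b, e}
Tree: B1–B2, B2–B3, B1–B4, B3–B5

Every bag has size at most 3, so the width is 3 − 1 = 2 and tw(G) ≤ 2. Conversely, {b, d, g} is a clique of size 3, and the vertices of any clique must share a bag in every tree decomposition; so some bag has ≥ 3 vertices and tw(G) ≥ 2. Therefore the treewidth is 2.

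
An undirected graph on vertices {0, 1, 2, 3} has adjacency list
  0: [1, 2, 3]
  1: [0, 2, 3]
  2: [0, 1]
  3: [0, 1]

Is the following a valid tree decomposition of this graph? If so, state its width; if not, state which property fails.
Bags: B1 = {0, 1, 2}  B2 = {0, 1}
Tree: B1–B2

No — vertex 3 appears in no bag.

A tree decomposition must satisfy three properties: every vertex lies in some bag; for every edge, both endpoints lie together in some bag; and for every vertex, the bags containing it form a connected subtree. Here vertex 3 appears in no bag, so the decomposition is invalid.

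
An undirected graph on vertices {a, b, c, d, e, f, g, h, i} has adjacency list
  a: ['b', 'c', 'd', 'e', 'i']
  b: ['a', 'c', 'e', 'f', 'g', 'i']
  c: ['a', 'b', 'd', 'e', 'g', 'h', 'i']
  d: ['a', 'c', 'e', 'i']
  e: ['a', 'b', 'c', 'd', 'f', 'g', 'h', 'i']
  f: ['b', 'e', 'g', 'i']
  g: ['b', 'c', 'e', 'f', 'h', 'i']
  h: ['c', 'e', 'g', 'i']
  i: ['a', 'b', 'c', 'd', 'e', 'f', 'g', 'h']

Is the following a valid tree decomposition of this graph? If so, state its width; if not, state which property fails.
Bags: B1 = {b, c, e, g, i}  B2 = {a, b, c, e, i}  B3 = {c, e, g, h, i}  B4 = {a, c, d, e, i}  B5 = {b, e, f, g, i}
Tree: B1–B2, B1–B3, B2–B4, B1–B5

Checking the three conditions: (i) the bags cover all of {a, b, c, d, e, f, g, h, i}; (ii) for each edge, some bag contains both endpoints; (iii) the bags containing any fixed vertex form a subtree. All hold, so the decomposition is valid with width 5 − 1 = 4.

Yes; width 4.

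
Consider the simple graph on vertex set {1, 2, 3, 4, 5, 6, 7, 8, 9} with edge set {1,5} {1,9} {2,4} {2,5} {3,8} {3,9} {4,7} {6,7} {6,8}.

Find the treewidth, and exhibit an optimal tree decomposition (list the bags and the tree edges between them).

Treewidth 2.
One such decomposition:
Bags: B1 = {3, 6, 8}  B2 = {3, 6, 7}  B3 = {3, 4, 7}  B4 = {2, 3, 4}  B5 = {2, 3, 5}  B6 = {1, 3, 5}  B7 = {1, 3, 9}
Tree: B1–B2, B2–B3, B3–B4, B4–B5, B5–B6, B6–B7

Each bag holds 3 vertices, so the decomposition has width 2, which upper-bounds the treewidth. For the lower bound, G contains the cycle 3–8–6–7–4–2–5–1–9–3, so G is not a forest; only forests have treewidth ≤ 1, hence tw(G) ≥ 2. Combining the bounds, tw(G) = 2.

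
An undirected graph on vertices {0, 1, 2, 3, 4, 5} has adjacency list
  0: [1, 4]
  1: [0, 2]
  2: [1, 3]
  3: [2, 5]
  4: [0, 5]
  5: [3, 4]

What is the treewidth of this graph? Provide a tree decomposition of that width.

The largest bag has 3 vertices, giving width 2; this decomposition certifies tw(G) ≤ 2. For the lower bound, G contains the cycle 1–0–4–5–3–2–1, so G is not a forest; only forests have treewidth ≤ 1, hence tw(G) ≥ 2. Hence tw(G) = 2 exactly.

Treewidth 2.
One such decomposition:
Bags: B1 = {0, 1, 4}  B2 = {1, 4, 5}  B3 = {1, 3, 5}  B4 = {1, 2, 3}
Tree: B1–B2, B2–B3, B3–B4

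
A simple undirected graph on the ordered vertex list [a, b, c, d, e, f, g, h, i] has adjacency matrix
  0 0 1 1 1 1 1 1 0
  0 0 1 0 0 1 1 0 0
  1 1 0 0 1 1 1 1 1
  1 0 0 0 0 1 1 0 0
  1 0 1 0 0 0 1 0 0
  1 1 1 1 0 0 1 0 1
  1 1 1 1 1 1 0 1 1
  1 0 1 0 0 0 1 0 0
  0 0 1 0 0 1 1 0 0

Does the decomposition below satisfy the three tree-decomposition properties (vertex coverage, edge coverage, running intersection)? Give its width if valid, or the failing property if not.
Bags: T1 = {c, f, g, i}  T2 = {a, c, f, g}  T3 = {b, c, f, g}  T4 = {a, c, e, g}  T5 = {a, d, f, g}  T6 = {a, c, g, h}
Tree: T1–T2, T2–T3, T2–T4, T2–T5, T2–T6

Vertex coverage: the bags together contain {a, b, c, d, e, f, g, h, i}, the full vertex set. Edge coverage: each edge of G has both endpoints in at least one bag. Running intersection: for every vertex, the bags containing it form a connected subtree. All three properties hold, so this is a valid tree decomposition of width max|bag| − 1 = 3, and hence tw(G) ≤ 3.

Yes; width 3.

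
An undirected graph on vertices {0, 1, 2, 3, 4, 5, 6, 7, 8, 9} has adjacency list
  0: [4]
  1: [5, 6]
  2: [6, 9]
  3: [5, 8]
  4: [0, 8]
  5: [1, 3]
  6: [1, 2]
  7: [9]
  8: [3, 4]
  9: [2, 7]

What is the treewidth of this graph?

A width-1 tree decomposition is:
Bags: B1 = {7, 9}  B2 = {2, 9}  B3 = {2, 6}  B4 = {1, 6}  B5 = {1, 5}  B6 = {3, 5}  B7 = {3, 8}  B8 = {4, 8}  B9 = {0, 4}
Tree: B1–B2, B2–B3, B3–B4, B4–B5, B5–B6, B6–B7, B7–B8, B8–B9
The largest bag has 2 vertices, giving width 1; this decomposition certifies tw(G) ≤ 1. G has an edge, so its treewidth is at least 1. Hence tw(G) = 1 exactly.

1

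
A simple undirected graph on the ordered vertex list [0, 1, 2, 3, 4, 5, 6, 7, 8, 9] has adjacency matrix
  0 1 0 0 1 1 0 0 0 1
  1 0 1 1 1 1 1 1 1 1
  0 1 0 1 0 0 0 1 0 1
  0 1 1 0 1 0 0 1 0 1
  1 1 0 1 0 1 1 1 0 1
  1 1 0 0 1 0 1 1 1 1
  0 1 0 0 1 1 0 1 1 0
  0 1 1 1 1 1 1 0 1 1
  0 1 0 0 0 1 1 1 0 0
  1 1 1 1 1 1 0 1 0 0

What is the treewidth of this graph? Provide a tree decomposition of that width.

Treewidth 4.
One optimal decomposition is:
Bags: B1 = {1, 4, 5, 6, 7}  B2 = {1, 5, 6, 7, 8}  B3 = {1, 4, 5, 7, 9}  B4 = {1, 3, 4, 7, 9}  B5 = {1, 2, 3, 7, 9}  B6 = {0, 1, 4, 5, 9}
Tree: B1–B2, B1–B3, B3–B4, B4–B5, B3–B6

Every bag has size at most 5, so the width is 5 − 1 = 4 and tw(G) ≤ 4. Conversely, {0, 1, 4, 5, 9} is a clique of size 5, and the vertices of any clique must share a bag in every tree decomposition; so some bag has ≥ 5 vertices and tw(G) ≥ 4. Therefore the treewidth is 4.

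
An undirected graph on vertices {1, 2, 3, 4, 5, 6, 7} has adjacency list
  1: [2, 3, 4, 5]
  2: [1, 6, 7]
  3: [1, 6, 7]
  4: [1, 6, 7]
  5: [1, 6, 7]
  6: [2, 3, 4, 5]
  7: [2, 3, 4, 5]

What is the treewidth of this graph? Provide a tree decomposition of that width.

Every bag has size at most 4, so the width is 4 − 1 = 3 and tw(G) ≤ 3. For the lower bound: the 4 vertex sets {4,6}, {1,3}, {7}, {5} are disjoint, each induces a connected subgraph, and every pair is joined by at least one edge of G. Contracting each set to a single vertex therefore yields K_{4} as a minor, and since treewidth is minor-monotone, tw(G) ≥ tw(K_{4}) = 3. Therefore the treewidth is 3.

Treewidth 3.
One such decomposition:
Bags: B1 = {1, 4, 6, 7}  B2 = {1, 3, 6, 7}  B3 = {1, 5, 6, 7}  B4 = {1, 2, 6, 7}
Tree: B1–B2, B2–B3, B3–B4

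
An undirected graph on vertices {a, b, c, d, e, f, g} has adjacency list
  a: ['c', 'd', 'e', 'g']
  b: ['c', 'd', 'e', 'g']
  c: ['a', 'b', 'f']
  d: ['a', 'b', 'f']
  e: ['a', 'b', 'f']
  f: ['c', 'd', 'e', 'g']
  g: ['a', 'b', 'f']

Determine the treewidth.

A width-3 tree decomposition is:
Bags: B1 = {a, b, f, g}  B2 = {a, b, d, f}  B3 = {a, b, e, f}  B4 = {a, b, c, f}
Tree: B1–B2, B2–B3, B3–B4
Every bag has size at most 4, so the width is 4 − 1 = 3 and tw(G) ≤ 3. For the lower bound: the 4 vertex sets {b,g}, {d,f}, {a}, {e} are disjoint, each induces a connected subgraph, and every pair is joined by at least one edge of G. Contracting each set to a single vertex therefore yields K_{4} as a minor, and since treewidth is minor-monotone, tw(G) ≥ tw(K_{4}) = 3. The upper and lower bounds meet at 3, so that is the treewidth.

3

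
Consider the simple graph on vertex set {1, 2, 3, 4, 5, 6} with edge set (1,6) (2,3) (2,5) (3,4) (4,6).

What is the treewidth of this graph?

1

A width-1 tree decomposition is:
Bags: B1 = {2, 5}  B2 = {2, 3}  B3 = {3, 4}  B4 = {4, 6}  B5 = {1, 6}
Tree: B1–B2, B2–B3, B3–B4, B4–B5
The largest bag has 2 vertices, giving width 1; this decomposition certifies tw(G) ≤ 1. G has an edge, so its treewidth is at least 1. Hence tw(G) = 1 exactly.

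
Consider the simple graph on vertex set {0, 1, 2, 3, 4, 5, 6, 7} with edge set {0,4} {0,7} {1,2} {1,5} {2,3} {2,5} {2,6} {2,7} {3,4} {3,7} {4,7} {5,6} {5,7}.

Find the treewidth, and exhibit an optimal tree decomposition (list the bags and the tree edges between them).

Every bag has size at most 3, so the width is 3 − 1 = 2 and tw(G) ≤ 2. On the other hand G contains the 3-clique {0, 4, 7}. A clique must lie in a single bag of any decomposition, so no decomposition can have width below 2. Therefore the treewidth is 2.

Treewidth 2.
One optimal decomposition is:
Bags: B1 = {2, 3, 7}  B2 = {2, 5, 7}  B3 = {2, 5, 6}  B4 = {3, 4, 7}  B5 = {1, 2, 5}  B6 = {0, 4, 7}
Tree: B1–B2, B2–B3, B1–B4, B3–B5, B4–B6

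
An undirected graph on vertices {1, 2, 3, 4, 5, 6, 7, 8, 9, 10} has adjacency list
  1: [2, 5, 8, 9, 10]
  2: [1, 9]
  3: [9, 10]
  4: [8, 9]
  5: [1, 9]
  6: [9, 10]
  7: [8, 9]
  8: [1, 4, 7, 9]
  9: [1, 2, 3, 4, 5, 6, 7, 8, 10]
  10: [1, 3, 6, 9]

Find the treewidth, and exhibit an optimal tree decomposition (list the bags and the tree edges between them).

Treewidth 2.
One optimal decomposition is:
Bags: B1 = {3, 9, 10}  B2 = {1, 9, 10}  B3 = {1, 8, 9}  B4 = {1, 5, 9}  B5 = {7, 8, 9}  B6 = {1, 2, 9}  B7 = {6, 9, 10}  B8 = {4, 8, 9}
Tree: B1–B2, B2–B3, B2–B4, B3–B5, B3–B6, B1–B7, B3–B8

Each bag holds 3 vertices, so the decomposition has width 2, which upper-bounds the treewidth. On the other hand G contains the 3-clique {1, 8, 9}. A clique must lie in a single bag of any decomposition, so no decomposition can have width below 2. The upper and lower bounds meet at 2, so that is the treewidth.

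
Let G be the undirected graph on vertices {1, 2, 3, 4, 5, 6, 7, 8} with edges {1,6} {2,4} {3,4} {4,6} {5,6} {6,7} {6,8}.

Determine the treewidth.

1

A width-1 tree decomposition is:
Bags: B1 = {4, 6}  B2 = {3, 4}  B3 = {6, 8}  B4 = {6, 7}  B5 = {1, 6}  B6 = {2, 4}  B7 = {5, 6}
Tree: B1–B2, B1–B3, B3–B4, B4–B5, B2–B6, B5–B7
Every bag has size at most 2, so the width is 2 − 1 = 1 and tw(G) ≤ 1. G has an edge, so its treewidth is at least 1. The upper and lower bounds meet at 1, so that is the treewidth.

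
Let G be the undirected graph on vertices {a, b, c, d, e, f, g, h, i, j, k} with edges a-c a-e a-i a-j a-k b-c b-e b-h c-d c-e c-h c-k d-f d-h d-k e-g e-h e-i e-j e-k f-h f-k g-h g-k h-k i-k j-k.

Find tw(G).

3

A width-3 tree decomposition is:
Bags: B1 = {c, e, h, k}  B2 = {a, c, e, k}  B3 = {e, g, h, k}  B4 = {c, d, h, k}  B5 = {d, f, h, k}  B6 = {a, e, i, k}  B7 = {a, e, j, k}  B8 = {b, c, e, h}
Tree: B1–B2, B1–B3, B1–B4, B4–B5, B2–B6, B2–B7, B1–B8
The largest bag has 4 vertices, giving width 3; this decomposition certifies tw(G) ≤ 3. For the lower bound, the 4 vertices {c, d, h, k} are pairwise adjacent, and any tree decomposition puts a clique entirely inside one bag — forcing width ≥ 3. The upper and lower bounds meet at 3, so that is the treewidth.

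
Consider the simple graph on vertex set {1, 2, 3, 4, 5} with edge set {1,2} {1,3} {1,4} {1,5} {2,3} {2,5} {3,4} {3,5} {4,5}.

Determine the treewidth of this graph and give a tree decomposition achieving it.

Treewidth 3.
One such decomposition:
Bags: B1 = {1, 3, 4, 5}  B2 = {1, 2, 3, 5}
Tree: B1–B2

Every bag has size at most 4, so the width is 4 − 1 = 3 and tw(G) ≤ 3. On the other hand G contains the 4-clique {1, 2, 3, 5}. A clique must lie in a single bag of any decomposition, so no decomposition can have width below 3. The upper and lower bounds meet at 3, so that is the treewidth.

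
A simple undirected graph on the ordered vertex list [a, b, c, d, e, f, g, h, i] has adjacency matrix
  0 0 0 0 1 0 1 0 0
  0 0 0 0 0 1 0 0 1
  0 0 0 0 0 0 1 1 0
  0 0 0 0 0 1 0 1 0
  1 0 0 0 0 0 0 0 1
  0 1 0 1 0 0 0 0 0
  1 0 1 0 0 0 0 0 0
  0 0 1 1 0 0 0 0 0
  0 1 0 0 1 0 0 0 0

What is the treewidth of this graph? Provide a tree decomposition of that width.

Treewidth 2.
One optimal decomposition is:
Bags: B1 = {a, c, g}  B2 = {a, c, e}  B3 = {c, e, i}  B4 = {b, c, i}  B5 = {b, c, f}  B6 = {c, d, f}  B7 = {c, d, h}
Tree: B1–B2, B2–B3, B3–B4, B4–B5, B5–B6, B6–B7

Each bag holds 3 vertices, so the decomposition has width 2, which upper-bounds the treewidth. The edges c–g–a–e–i–b–f–d–h–c form a cycle, so G is not a tree and its treewidth is at least 2. Therefore the treewidth is 2.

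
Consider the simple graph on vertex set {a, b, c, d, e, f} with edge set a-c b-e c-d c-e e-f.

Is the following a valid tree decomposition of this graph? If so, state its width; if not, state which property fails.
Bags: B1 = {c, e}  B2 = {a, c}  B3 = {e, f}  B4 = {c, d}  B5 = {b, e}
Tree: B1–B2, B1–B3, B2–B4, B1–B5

Yes; width 1.

Vertex coverage: the bags together contain {a, b, c, d, e, f}, the full vertex set. Edge coverage: each edge of G has both endpoints in at least one bag. Running intersection: for every vertex, the bags containing it form a connected subtree. All three properties hold, so this is a valid tree decomposition of width max|bag| − 1 = 1, and hence tw(G) ≤ 1.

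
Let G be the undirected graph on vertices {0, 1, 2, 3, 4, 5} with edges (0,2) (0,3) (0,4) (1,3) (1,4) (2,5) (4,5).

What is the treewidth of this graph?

2

A width-2 tree decomposition is:
Bags: B1 = {1, 3, 4}  B2 = {0, 3, 4}  B3 = {0, 4, 5}  B4 = {0, 2, 5}
Tree: B1–B2, B2–B3, B3–B4
Every bag has size at most 3, so the width is 3 − 1 = 2 and tw(G) ≤ 2. For the lower bound, G contains the cycle 1–3–0–4–1, so G is not a forest; only forests have treewidth ≤ 1, hence tw(G) ≥ 2. Combining the bounds, tw(G) = 2.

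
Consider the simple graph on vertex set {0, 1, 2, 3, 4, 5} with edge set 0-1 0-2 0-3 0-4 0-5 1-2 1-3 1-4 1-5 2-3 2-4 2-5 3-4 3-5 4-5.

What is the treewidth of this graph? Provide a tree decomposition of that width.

Treewidth 5.
One such decomposition:
Bags: B1 = {0, 1, 2, 3, 4, 5}
Tree: (single bag)

A single bag containing all 6 vertices is trivially a valid decomposition of width 5. On the other hand G contains the 6-clique {0, 1, 2, 3, 4, 5}. A clique must lie in a single bag of any decomposition, so no decomposition can have width below 5. Combining the bounds, tw(G) = 5.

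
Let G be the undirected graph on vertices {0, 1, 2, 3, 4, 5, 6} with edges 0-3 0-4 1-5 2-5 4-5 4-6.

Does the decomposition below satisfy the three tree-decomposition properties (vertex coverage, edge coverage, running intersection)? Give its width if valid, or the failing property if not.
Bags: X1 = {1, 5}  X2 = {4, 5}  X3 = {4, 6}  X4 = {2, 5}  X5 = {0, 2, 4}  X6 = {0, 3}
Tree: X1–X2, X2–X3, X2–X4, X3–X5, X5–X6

No — bags containing vertex 2 are not connected in the tree.

A tree decomposition must satisfy three properties: every vertex lies in some bag; for every edge, both endpoints lie together in some bag; and for every vertex, the bags containing it form a connected subtree. Here bags containing vertex 2 are not connected in the tree, so the decomposition is invalid.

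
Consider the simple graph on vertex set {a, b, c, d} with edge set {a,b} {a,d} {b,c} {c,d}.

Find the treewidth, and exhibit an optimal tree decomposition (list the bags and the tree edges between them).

The largest bag has 3 vertices, giving width 2; this decomposition certifies tw(G) ≤ 2. Since a–b–c–d–a is a cycle in G, G is not acyclic. Forests are exactly the graphs of treewidth ≤ 1, so tw(G) ≥ 2. The upper and lower bounds meet at 2, so that is the treewidth.

Treewidth 2.
Bags: B1 = {a, b, c}  B2 = {a, c, d}
Tree: B1–B2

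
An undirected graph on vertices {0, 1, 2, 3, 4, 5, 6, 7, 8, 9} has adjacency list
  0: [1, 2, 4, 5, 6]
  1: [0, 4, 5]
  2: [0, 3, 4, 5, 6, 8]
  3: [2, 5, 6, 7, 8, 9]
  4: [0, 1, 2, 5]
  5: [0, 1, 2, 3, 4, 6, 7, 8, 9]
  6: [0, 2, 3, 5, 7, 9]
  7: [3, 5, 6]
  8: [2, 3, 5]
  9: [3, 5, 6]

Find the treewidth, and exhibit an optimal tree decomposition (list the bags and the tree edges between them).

Treewidth 3.
Bags: B1 = {0, 2, 5, 6}  B2 = {0, 2, 4, 5}  B3 = {2, 3, 5, 6}  B4 = {3, 5, 6, 7}  B5 = {2, 3, 5, 8}  B6 = {0, 1, 4, 5}  B7 = {3, 5, 6, 9}
Tree: B1–B2, B1–B3, B3–B4, B3–B5, B2–B6, B3–B7

Every bag has size at most 4, so the width is 4 − 1 = 3 and tw(G) ≤ 3. On the other hand G contains the 4-clique {0, 1, 4, 5}. A clique must lie in a single bag of any decomposition, so no decomposition can have width below 3. The upper and lower bounds meet at 3, so that is the treewidth.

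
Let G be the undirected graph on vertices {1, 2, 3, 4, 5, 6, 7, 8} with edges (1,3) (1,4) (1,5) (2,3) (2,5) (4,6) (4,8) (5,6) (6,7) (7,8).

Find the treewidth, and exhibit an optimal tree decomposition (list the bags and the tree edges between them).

The largest bag has 3 vertices, giving width 2; this decomposition certifies tw(G) ≤ 2. Since 7–8–4–6–7 is a cycle in G, G is not acyclic. Forests are exactly the graphs of treewidth ≤ 1, so tw(G) ≥ 2. The upper and lower bounds meet at 2, so that is the treewidth.

Treewidth 2.
Bags: B1 = {6, 7, 8}  B2 = {4, 6, 8}  B3 = {4, 5, 6}  B4 = {1, 4, 5}  B5 = {1, 2, 5}  B6 = {1, 2, 3}
Tree: B1–B2, B2–B3, B3–B4, B4–B5, B5–B6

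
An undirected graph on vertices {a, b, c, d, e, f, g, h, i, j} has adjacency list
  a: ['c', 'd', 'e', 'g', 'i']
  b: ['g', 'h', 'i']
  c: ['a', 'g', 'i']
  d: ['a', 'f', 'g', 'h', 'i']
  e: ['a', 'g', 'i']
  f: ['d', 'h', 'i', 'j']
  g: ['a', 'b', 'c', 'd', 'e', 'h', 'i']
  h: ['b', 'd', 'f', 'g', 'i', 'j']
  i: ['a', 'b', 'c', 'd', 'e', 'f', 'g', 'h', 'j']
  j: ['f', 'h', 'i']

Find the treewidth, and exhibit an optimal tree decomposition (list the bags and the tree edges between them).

Treewidth 3.
Bags: B1 = {d, g, h, i}  B2 = {b, g, h, i}  B3 = {a, d, g, i}  B4 = {a, c, g, i}  B5 = {d, f, h, i}  B6 = {f, h, i, j}  B7 = {a, e, g, i}
Tree: B1–B2, B1–B3, B3–B4, B1–B5, B5–B6, B4–B7

The largest bag has 4 vertices, giving width 3; this decomposition certifies tw(G) ≤ 3. For the lower bound, the 4 vertices {d, g, h, i} are pairwise adjacent, and any tree decomposition puts a clique entirely inside one bag — forcing width ≥ 3. Therefore the treewidth is 3.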